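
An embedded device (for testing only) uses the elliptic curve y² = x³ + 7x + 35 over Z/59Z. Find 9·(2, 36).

Write G = (2, 36).
Repeated addition: build up to 9G.
2G: tangent at (2, 36): λ = (3·2² + 7)/(2·36) ≡ 19/13. 13⁻¹ ≡ 50 (mod 59), so λ ≡ 19·50 ≡ 6.
  x = λ² - 2 - 2 = 36 - 4 ≡ 32; y = λ·(2 - 32) - 36 ≡ 20. → (32, 20)
3G: (32, 20) + (2, 36). λ = (36 - 20)/(2 - 32) ≡ 16/29 mod 59. 29⁻¹ ≡ 57 (mod 59), so λ ≡ 27.
  x = λ² - 32 - 2 = 729 - 34 ≡ 46; y = λ·(32 - 46) - 20 ≡ 15. → (46, 15)
4G: (46, 15) + (2, 36). λ = (36 - 15)/(2 - 46) ≡ 21/15 mod 59. 15⁻¹ ≡ 4 (mod 59), so λ ≡ 25.
  x = λ² - 46 - 2 = 625 - 48 ≡ 46; y = λ·(46 - 46) - 15 ≡ 44. → (46, 44)
5G: (46, 44) + (2, 36). λ = (36 - 44)/(2 - 46) ≡ 51/15 mod 59. 15⁻¹ ≡ 4 (mod 59), so λ ≡ 27.
  x = λ² - 46 - 2 = 729 - 48 ≡ 32; y = λ·(46 - 32) - 44 ≡ 39. → (32, 39)
6G: (32, 39) + (2, 36). λ = (36 - 39)/(2 - 32) ≡ 56/29 mod 59. 29⁻¹ ≡ 57 (mod 59), so λ ≡ 6.
  x = λ² - 32 - 2 = 36 - 34 ≡ 2; y = λ·(32 - 2) - 39 ≡ 23. → (2, 23)
7G: (2, 23) + (2, 36): same x and y₁ ≡ -y₂, so the sum is 𝒪.
8G: 𝒪 + (2, 36) = (2, 36) (identity).
9G: tangent at (2, 36): λ = (3·2² + 7)/(2·36) ≡ 19/13. 13⁻¹ ≡ 50 (mod 59) since 13·50 = 650 ≡ 1, so λ ≡ 19·50 ≡ 6.
  x = λ² - 2 - 2 = 36 - 4 ≡ 32; y = λ·(2 - 32) - 36 ≡ 20. → (32, 20)

(32, 20)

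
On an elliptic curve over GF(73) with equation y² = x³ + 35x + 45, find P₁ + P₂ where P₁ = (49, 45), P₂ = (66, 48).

(49, 45) + (66, 48). λ = (48 - 45)/(66 - 49) ≡ 3/17 mod 73. 17⁻¹ ≡ 43 (mod 73) since 17·43 = 731 ≡ 1, so λ ≡ 56.
  x = λ² - 49 - 66 = 3136 - 115 ≡ 28; y = λ·(49 - 28) - 45 ≡ 36. → (28, 36)

(28, 36)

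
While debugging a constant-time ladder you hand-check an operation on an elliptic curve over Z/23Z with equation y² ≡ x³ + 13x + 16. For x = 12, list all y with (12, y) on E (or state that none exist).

none

x³ + 13x + 16 = 1900 ≡ 14 (mod 23).
14 is a non-residue mod 23; no y exists.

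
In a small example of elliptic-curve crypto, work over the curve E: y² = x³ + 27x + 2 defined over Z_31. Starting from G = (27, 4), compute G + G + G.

(27, 27)

Repeated addition: build up to 3G.
2G: tangent at (27, 4): λ = (3·27² + 27)/(2·4) ≡ 13/8. 8⁻¹ ≡ 4 (mod 31) since 8·4 = 32 ≡ 1, so λ ≡ 13·4 ≡ 21.
  x = λ² - 27 - 27 = 441 - 54 ≡ 15; y = λ·(27 - 15) - 4 ≡ 0. → (15, 0)
3G: (15, 0) + (27, 4). λ = (4 - 0)/(27 - 15) ≡ 4/12 mod 31. 12⁻¹ ≡ 13 (mod 31), so λ ≡ 21.
  x = λ² - 15 - 27 = 441 - 42 ≡ 27; y = λ·(15 - 27) - 0 ≡ 27. → (27, 27)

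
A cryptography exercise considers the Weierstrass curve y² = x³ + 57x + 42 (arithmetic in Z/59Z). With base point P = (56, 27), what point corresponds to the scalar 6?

(32, 1)

Double-and-add on 6 = (110)₂. Start with P = (56, 27) for the leading 1-bit.
double: tangent at (56, 27): λ = (3·56² + 57)/(2·27) ≡ 25/54. 54⁻¹ ≡ 47 (mod 59) since 54·47 = 2538 ≡ 1, so λ ≡ 25·47 ≡ 54.
  x = λ² - 56 - 56 = 2916 - 112 ≡ 31; y = λ·(56 - 31) - 27 ≡ 25. → (31, 25)
add P: (31, 25) + (56, 27). λ = (27 - 25)/(56 - 31) ≡ 2/25 mod 59. 25⁻¹ ≡ 26 (mod 59) since 25·26 = 650 ≡ 1, so λ ≡ 52.
  x = λ² - 31 - 56 = 2704 - 87 ≡ 21; y = λ·(31 - 21) - 25 ≡ 23. → (21, 23)
double: tangent at (21, 23): λ = (3·21² + 57)/(2·23) ≡ 23/46. 46⁻¹ ≡ 9 (mod 59), so λ ≡ 23·9 ≡ 30.
  x = λ² - 21 - 21 = 900 - 42 ≡ 32; y = λ·(21 - 32) - 23 ≡ 1. → (32, 1)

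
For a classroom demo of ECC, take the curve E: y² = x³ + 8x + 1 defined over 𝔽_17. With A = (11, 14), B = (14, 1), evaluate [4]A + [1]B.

First 4A:
Double-and-add on 4 = (100)₂. Start with A = (11, 14) for the leading 1-bit.
double: tangent at (11, 14): λ = (3·11² + 8)/(2·14) ≡ 14/11. 11⁻¹ ≡ 14 (mod 17) since 11·14 = 154 ≡ 1, so λ ≡ 14·14 ≡ 9.
  x = λ² - 11 - 11 = 81 - 22 ≡ 8; y = λ·(11 - 8) - 14 ≡ 13. → (8, 13)
double: tangent at (8, 13): λ = (3·8² + 8)/(2·13) ≡ 13/9. 9⁻¹ ≡ 2 (mod 17), so λ ≡ 13·2 ≡ 9.
  x = λ² - 8 - 8 = 81 - 16 ≡ 14; y = λ·(8 - 14) - 13 ≡ 1. → (14, 1)
4A = (14, 1).
Finally 4A + B:
tangent at (14, 1): λ = (3·14² + 8)/(2·1) ≡ 1/2. 2⁻¹ ≡ 9 (mod 17) since 2·9 = 18 ≡ 1, so λ ≡ 1·9 ≡ 9.
  x = λ² - 14 - 14 = 81 - 28 ≡ 2; y = λ·(14 - 2) - 1 ≡ 5. → (2, 5)

(2, 5)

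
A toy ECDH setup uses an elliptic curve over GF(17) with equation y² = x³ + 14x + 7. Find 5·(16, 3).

Write G = (16, 3).
Repeated addition: build up to 5G.
2G: tangent at (16, 3): λ = (3·16² + 14)/(2·3) ≡ 0/6. 6⁻¹ ≡ 3 (mod 17), so λ ≡ 0·3 ≡ 0.
  x = λ² - 16 - 16 = 0 - 32 ≡ 2; y = λ·(16 - 2) - 3 ≡ 14. → (2, 14)
3G: (2, 14) + (16, 3). λ = (3 - 14)/(16 - 2) ≡ 6/14 mod 17. 14⁻¹ ≡ 11 (mod 17) since 14·11 = 154 ≡ 1, so λ ≡ 15.
  x = λ² - 2 - 16 = 225 - 18 ≡ 3; y = λ·(2 - 3) - 14 ≡ 5. → (3, 5)
4G: (3, 5) + (16, 3). λ = (3 - 5)/(16 - 3) ≡ 15/13 mod 17. 13⁻¹ ≡ 4 (mod 17), so λ ≡ 9.
  x = λ² - 3 - 16 = 81 - 19 ≡ 11; y = λ·(3 - 11) - 5 ≡ 8. → (11, 8)
5G: (11, 8) + (16, 3). λ = (3 - 8)/(16 - 11) ≡ 12/5 mod 17. 5⁻¹ ≡ 7 (mod 17) since 5·7 = 35 ≡ 1, so λ ≡ 16.
  x = λ² - 11 - 16 = 256 - 27 ≡ 8; y = λ·(11 - 8) - 8 ≡ 6. → (8, 6)

(8, 6)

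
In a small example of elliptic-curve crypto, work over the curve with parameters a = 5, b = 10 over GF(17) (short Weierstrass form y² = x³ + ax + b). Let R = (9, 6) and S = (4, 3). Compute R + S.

(9, 6) + (4, 3). λ = (3 - 6)/(4 - 9) ≡ 14/12 mod 17. 12⁻¹ ≡ 10 (mod 17), so λ ≡ 4.
  x = λ² - 9 - 4 = 16 - 13 ≡ 3; y = λ·(9 - 3) - 6 ≡ 1. → (3, 1)

(3, 1)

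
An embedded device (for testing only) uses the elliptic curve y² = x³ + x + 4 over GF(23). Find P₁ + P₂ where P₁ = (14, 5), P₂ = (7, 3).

(11, 9)

(14, 5) + (7, 3). λ = (3 - 5)/(7 - 14) ≡ 21/16 mod 23. 16⁻¹ ≡ 13 (mod 23) since 16·13 = 208 ≡ 1, so λ ≡ 20.
  x = λ² - 14 - 7 = 400 - 21 ≡ 11; y = λ·(14 - 11) - 5 ≡ 9. → (11, 9)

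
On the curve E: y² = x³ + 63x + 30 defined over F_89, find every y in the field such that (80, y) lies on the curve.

x³ + 63x + 30 = 517070 ≡ 69 (mod 89).
Square roots of 69 mod 89: 43 and 46 (since 43² = 1849 ≡ 69).

43, 46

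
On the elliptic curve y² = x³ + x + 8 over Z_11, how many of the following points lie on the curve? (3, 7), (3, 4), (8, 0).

3

(3, 7): 7² ≡ 5, rhs ≡ 5 → on.
(3, 4): 4² ≡ 5, rhs ≡ 5 → on.
(8, 0): 0² ≡ 0, rhs ≡ 0 → on.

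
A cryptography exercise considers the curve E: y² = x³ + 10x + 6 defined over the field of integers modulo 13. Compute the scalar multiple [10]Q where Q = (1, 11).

(5, 8)

Repeated addition: build up to 10Q.
2Q: tangent at (1, 11): λ = (3·1² + 10)/(2·11) ≡ 0/9. 9⁻¹ ≡ 3 (mod 13) since 9·3 = 27 ≡ 1, so λ ≡ 0·3 ≡ 0.
  x = λ² - 1 - 1 = 0 - 2 ≡ 11; y = λ·(1 - 11) - 11 ≡ 2. → (11, 2)
3Q: (11, 2) + (1, 11). λ = (11 - 2)/(1 - 11) ≡ 9/3 mod 13. 3⁻¹ ≡ 9 (mod 13), so λ ≡ 3.
  x = λ² - 11 - 1 = 9 - 12 ≡ 10; y = λ·(11 - 10) - 2 ≡ 1. → (10, 1)
4Q: (10, 1) + (1, 11). λ = (11 - 1)/(1 - 10) ≡ 10/4 mod 13. 4⁻¹ ≡ 10 (mod 13), so λ ≡ 9.
  x = λ² - 10 - 1 = 81 - 11 ≡ 5; y = λ·(10 - 5) - 1 ≡ 5. → (5, 5)
5Q: (5, 5) + (1, 11). λ = (11 - 5)/(1 - 5) ≡ 6/9 mod 13. 9⁻¹ ≡ 3 (mod 13), so λ ≡ 5.
  x = λ² - 5 - 1 = 25 - 6 ≡ 6; y = λ·(5 - 6) - 5 ≡ 3. → (6, 3)
6Q: (6, 3) + (1, 11). λ = (11 - 3)/(1 - 6) ≡ 8/8 mod 13. 8⁻¹ ≡ 5 (mod 13) since 8·5 = 40 ≡ 1, so λ ≡ 1.
  x = λ² - 6 - 1 = 1 - 7 ≡ 7; y = λ·(6 - 7) - 3 ≡ 9. → (7, 9)
7Q: (7, 9) + (1, 11). λ = (11 - 9)/(1 - 7) ≡ 2/7 mod 13. 7⁻¹ ≡ 2 (mod 13), so λ ≡ 4.
  x = λ² - 7 - 1 = 16 - 8 ≡ 8; y = λ·(7 - 8) - 9 ≡ 0. → (8, 0)
8Q: (8, 0) + (1, 11). λ = (11 - 0)/(1 - 8) ≡ 11/6 mod 13. 6⁻¹ ≡ 11 (mod 13) since 6·11 = 66 ≡ 1, so λ ≡ 4.
  x = λ² - 8 - 1 = 16 - 9 ≡ 7; y = λ·(8 - 7) - 0 ≡ 4. → (7, 4)
9Q: (7, 4) + (1, 11). λ = (11 - 4)/(1 - 7) ≡ 7/7 mod 13. 7⁻¹ ≡ 2 (mod 13), so λ ≡ 1.
  x = λ² - 7 - 1 = 1 - 8 ≡ 6; y = λ·(7 - 6) - 4 ≡ 10. → (6, 10)
10Q: (6, 10) + (1, 11). λ = (11 - 10)/(1 - 6) ≡ 1/8 mod 13. 8⁻¹ ≡ 5 (mod 13) since 8·5 = 40 ≡ 1, so λ ≡ 5.
  x = λ² - 6 - 1 = 25 - 7 ≡ 5; y = λ·(6 - 5) - 10 ≡ 8. → (5, 8)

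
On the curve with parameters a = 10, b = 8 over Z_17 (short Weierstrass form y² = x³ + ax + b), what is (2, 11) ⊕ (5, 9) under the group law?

(1, 11)

(2, 11) + (5, 9). λ = (9 - 11)/(5 - 2) ≡ 15/3 mod 17. 3⁻¹ ≡ 6 (mod 17), so λ ≡ 5.
  x = λ² - 2 - 5 = 25 - 7 ≡ 1; y = λ·(2 - 1) - 11 ≡ 11. → (1, 11)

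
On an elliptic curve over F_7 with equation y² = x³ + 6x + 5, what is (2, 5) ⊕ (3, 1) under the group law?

(2, 5) + (3, 1). λ = (1 - 5)/(3 - 2) ≡ 3/1 mod 7. 1⁻¹ ≡ 1 (mod 7), so λ ≡ 3.
  x = λ² - 2 - 3 = 9 - 5 ≡ 4; y = λ·(2 - 4) - 5 ≡ 3. → (4, 3)

(4, 3)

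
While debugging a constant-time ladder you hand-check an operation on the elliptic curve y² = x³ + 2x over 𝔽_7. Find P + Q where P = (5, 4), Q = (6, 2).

(5, 4) + (6, 2). λ = (2 - 4)/(6 - 5) ≡ 5/1 mod 7. 1⁻¹ ≡ 1 (mod 7), so λ ≡ 5.
  x = λ² - 5 - 6 = 25 - 11 ≡ 0; y = λ·(5 - 0) - 4 ≡ 0. → (0, 0)

(0, 0)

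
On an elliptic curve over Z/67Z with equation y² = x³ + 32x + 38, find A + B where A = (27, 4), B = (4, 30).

(27, 4) + (4, 30). λ = (30 - 4)/(4 - 27) ≡ 26/44 mod 67. 44⁻¹ ≡ 32 (mod 67) since 44·32 = 1408 ≡ 1, so λ ≡ 28.
  x = λ² - 27 - 4 = 784 - 31 ≡ 16; y = λ·(27 - 16) - 4 ≡ 36. → (16, 36)

(16, 36)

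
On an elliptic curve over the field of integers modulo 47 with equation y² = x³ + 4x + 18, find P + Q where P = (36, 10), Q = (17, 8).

(36, 10) + (17, 8). λ = (8 - 10)/(17 - 36) ≡ 45/28 mod 47. 28⁻¹ ≡ 42 (mod 47), so λ ≡ 10.
  x = λ² - 36 - 17 = 100 - 53 ≡ 0; y = λ·(36 - 0) - 10 ≡ 21. → (0, 21)

(0, 21)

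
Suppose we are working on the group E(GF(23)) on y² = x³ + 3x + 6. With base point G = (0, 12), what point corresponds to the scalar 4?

(11, 17)

Repeated addition: build up to 4G.
2G: tangent at (0, 12): λ = (3·0² + 3)/(2·12) ≡ 3/1. 1⁻¹ ≡ 1 (mod 23) since 1·1 = 1 ≡ 1, so λ ≡ 3·1 ≡ 3.
  x = λ² - 0 - 0 = 9 - 0 ≡ 9; y = λ·(0 - 9) - 12 ≡ 7. → (9, 7)
3G: (9, 7) + (0, 12). λ = (12 - 7)/(0 - 9) ≡ 5/14 mod 23. 14⁻¹ ≡ 5 (mod 23), so λ ≡ 2.
  x = λ² - 9 - 0 = 4 - 9 ≡ 18; y = λ·(9 - 18) - 7 ≡ 21. → (18, 21)
4G: (18, 21) + (0, 12). λ = (12 - 21)/(0 - 18) ≡ 14/5 mod 23. 5⁻¹ ≡ 14 (mod 23), so λ ≡ 12.
  x = λ² - 18 - 0 = 144 - 18 ≡ 11; y = λ·(18 - 11) - 21 ≡ 17. → (11, 17)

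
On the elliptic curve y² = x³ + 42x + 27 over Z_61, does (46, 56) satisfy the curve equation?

y² = 56² ≡ 25; x³ + 42x + 27 = 99295 ≡ 48 (mod 61). 25 ≠ 48.

no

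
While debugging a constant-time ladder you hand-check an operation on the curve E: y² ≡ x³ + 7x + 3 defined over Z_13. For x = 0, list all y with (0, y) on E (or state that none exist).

4, 9

x³ + 7x + 3 = 3 ≡ 3 (mod 13).
Square roots of 3 mod 13: 4 and 9 (since 4² = 16 ≡ 3).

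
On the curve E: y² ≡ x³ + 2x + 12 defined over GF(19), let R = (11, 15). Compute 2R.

tangent at (11, 15): λ = (3·11² + 2)/(2·15) ≡ 4/11. 11⁻¹ ≡ 7 (mod 19), so λ ≡ 4·7 ≡ 9.
  x = λ² - 11 - 11 = 81 - 22 ≡ 2; y = λ·(11 - 2) - 15 ≡ 9. → (2, 9)

(2, 9)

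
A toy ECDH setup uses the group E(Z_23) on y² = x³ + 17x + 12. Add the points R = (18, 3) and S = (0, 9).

(18, 3) + (0, 9). λ = (9 - 3)/(0 - 18) ≡ 6/5 mod 23. 5⁻¹ ≡ 14 (mod 23), so λ ≡ 15.
  x = λ² - 18 - 0 = 225 - 18 ≡ 0; y = λ·(18 - 0) - 3 ≡ 14. → (0, 14)

(0, 14)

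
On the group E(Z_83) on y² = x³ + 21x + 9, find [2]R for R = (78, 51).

tangent at (78, 51): λ = (3·78² + 21)/(2·51) ≡ 13/19. 19⁻¹ ≡ 35 (mod 83), so λ ≡ 13·35 ≡ 40.
  x = λ² - 78 - 78 = 1600 - 156 ≡ 33; y = λ·(78 - 33) - 51 ≡ 6. → (33, 6)

(33, 6)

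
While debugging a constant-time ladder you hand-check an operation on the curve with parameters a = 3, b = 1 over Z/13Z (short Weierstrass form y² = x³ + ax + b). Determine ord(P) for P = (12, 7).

2P: tangent at (12, 7): λ = (3·12² + 3)/(2·7) ≡ 6/1. 1⁻¹ ≡ 1 (mod 13), so λ ≡ 6·1 ≡ 6.
  x = λ² - 12 - 12 = 36 - 24 ≡ 12; y = λ·(12 - 12) - 7 ≡ 6. → (12, 6)
3P: (12, 6) + (12, 7): same x and y₁ ≡ -y₂, so the sum is O.
3P = O, so the order is 3.

3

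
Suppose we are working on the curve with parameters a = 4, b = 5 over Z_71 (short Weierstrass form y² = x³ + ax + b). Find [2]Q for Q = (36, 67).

tangent at (36, 67): λ = (3·36² + 4)/(2·67) ≡ 58/63. 63⁻¹ ≡ 62 (mod 71) since 63·62 = 3906 ≡ 1, so λ ≡ 58·62 ≡ 46.
  x = λ² - 36 - 36 = 2116 - 72 ≡ 56; y = λ·(36 - 56) - 67 ≡ 7. → (56, 7)

(56, 7)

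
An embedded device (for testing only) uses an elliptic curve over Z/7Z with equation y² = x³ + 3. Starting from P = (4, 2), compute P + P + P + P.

Repeated addition: build up to 4P.
2P: tangent at (4, 2): λ = (3·4² + 0)/(2·2) ≡ 6/4. 4⁻¹ ≡ 2 (mod 7), so λ ≡ 6·2 ≡ 5.
  x = λ² - 4 - 4 = 25 - 8 ≡ 3; y = λ·(4 - 3) - 2 ≡ 3. → (3, 3)
3P: (3, 3) + (4, 2). λ = (2 - 3)/(4 - 3) ≡ 6/1 mod 7. 1⁻¹ ≡ 1 (mod 7) since 1·1 = 1 ≡ 1, so λ ≡ 6.
  x = λ² - 3 - 4 = 36 - 7 ≡ 1; y = λ·(3 - 1) - 3 ≡ 2. → (1, 2)
4P: (1, 2) + (4, 2). λ = (2 - 2)/(4 - 1) ≡ 0/3 mod 7. 3⁻¹ ≡ 5 (mod 7) since 3·5 = 15 ≡ 1, so λ ≡ 0.
  x = λ² - 1 - 4 = 0 - 5 ≡ 2; y = λ·(1 - 2) - 2 ≡ 5. → (2, 5)

(2, 5)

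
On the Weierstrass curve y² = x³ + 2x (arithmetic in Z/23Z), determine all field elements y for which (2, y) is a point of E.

x³ + 2x + 0 = 12 ≡ 12 (mod 23).
Square roots of 12 mod 23: 9 and 14 (since 9² = 81 ≡ 12).

9, 14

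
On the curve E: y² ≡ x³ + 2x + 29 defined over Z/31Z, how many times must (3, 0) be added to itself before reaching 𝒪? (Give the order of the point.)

2

2P: (3, 0) + (3, 0): same x and y₁ ≡ -y₂, so the sum is 𝒪.
2P = 𝒪, so the order is 2.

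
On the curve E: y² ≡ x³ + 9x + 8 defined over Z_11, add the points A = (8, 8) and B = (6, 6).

(9, 2)

(8, 8) + (6, 6). λ = (6 - 8)/(6 - 8) ≡ 9/9 mod 11. 9⁻¹ ≡ 5 (mod 11) since 9·5 = 45 ≡ 1, so λ ≡ 1.
  x = λ² - 8 - 6 = 1 - 14 ≡ 9; y = λ·(8 - 9) - 8 ≡ 2. → (9, 2)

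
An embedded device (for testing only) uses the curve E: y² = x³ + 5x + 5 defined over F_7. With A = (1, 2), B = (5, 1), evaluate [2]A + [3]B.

First 2A:
Repeated addition: build up to 2A.
2A: tangent at (1, 2): λ = (3·1² + 5)/(2·2) ≡ 1/4. 4⁻¹ ≡ 2 (mod 7) since 4·2 = 8 ≡ 1, so λ ≡ 1·2 ≡ 2.
  x = λ² - 1 - 1 = 4 - 2 ≡ 2; y = λ·(1 - 2) - 2 ≡ 3. → (2, 3)
2A = (2, 3).
Next 3B:
Repeated addition: build up to 3B.
2B: tangent at (5, 1): λ = (3·5² + 5)/(2·1) ≡ 3/2. 2⁻¹ ≡ 4 (mod 7), so λ ≡ 3·4 ≡ 5.
  x = λ² - 5 - 5 = 25 - 10 ≡ 1; y = λ·(5 - 1) - 1 ≡ 5. → (1, 5)
3B: (1, 5) + (5, 1). λ = (1 - 5)/(5 - 1) ≡ 3/4 mod 7. 4⁻¹ ≡ 2 (mod 7) since 4·2 = 8 ≡ 1, so λ ≡ 6.
  x = λ² - 1 - 5 = 36 - 6 ≡ 2; y = λ·(1 - 2) - 5 ≡ 3. → (2, 3)
3B = (2, 3).
Finally 2A + 3B:
tangent at (2, 3): λ = (3·2² + 5)/(2·3) ≡ 3/6. 6⁻¹ ≡ 6 (mod 7), so λ ≡ 3·6 ≡ 4.
  x = λ² - 2 - 2 = 16 - 4 ≡ 5; y = λ·(2 - 5) - 3 ≡ 6. → (5, 6)

(5, 6)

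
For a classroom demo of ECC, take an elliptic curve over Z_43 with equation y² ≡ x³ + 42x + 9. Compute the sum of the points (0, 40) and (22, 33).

(2, 31)

(0, 40) + (22, 33). λ = (33 - 40)/(22 - 0) ≡ 36/22 mod 43. 22⁻¹ ≡ 2 (mod 43), so λ ≡ 29.
  x = λ² - 0 - 22 = 841 - 22 ≡ 2; y = λ·(0 - 2) - 40 ≡ 31. → (2, 31)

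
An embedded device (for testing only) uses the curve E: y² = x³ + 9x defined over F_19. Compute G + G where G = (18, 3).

(6, 2)

tangent at (18, 3): λ = (3·18² + 9)/(2·3) ≡ 12/6. 6⁻¹ ≡ 16 (mod 19) since 6·16 = 96 ≡ 1, so λ ≡ 12·16 ≡ 2.
  x = λ² - 18 - 18 = 4 - 36 ≡ 6; y = λ·(18 - 6) - 3 ≡ 2. → (6, 2)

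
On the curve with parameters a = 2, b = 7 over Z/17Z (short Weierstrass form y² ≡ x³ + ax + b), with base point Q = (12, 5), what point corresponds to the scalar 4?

Double-and-add on 4 = (100)₂. Start with Q = (12, 5) for the leading 1-bit.
double: tangent at (12, 5): λ = (3·12² + 2)/(2·5) ≡ 9/10. 10⁻¹ ≡ 12 (mod 17), so λ ≡ 9·12 ≡ 6.
  x = λ² - 12 - 12 = 36 - 24 ≡ 12; y = λ·(12 - 12) - 5 ≡ 12. → (12, 12)
double: tangent at (12, 12): λ = (3·12² + 2)/(2·12) ≡ 9/7. 7⁻¹ ≡ 5 (mod 17), so λ ≡ 9·5 ≡ 11.
  x = λ² - 12 - 12 = 121 - 24 ≡ 12; y = λ·(12 - 12) - 12 ≡ 5. → (12, 5)

(12, 5)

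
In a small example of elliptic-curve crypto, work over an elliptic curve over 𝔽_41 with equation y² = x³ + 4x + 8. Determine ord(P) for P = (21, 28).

2P: tangent at (21, 28): λ = (3·21² + 4)/(2·28) ≡ 15/15. 15⁻¹ ≡ 11 (mod 41) since 15·11 = 165 ≡ 1, so λ ≡ 15·11 ≡ 1.
  x = λ² - 21 - 21 = 1 - 42 ≡ 0; y = λ·(21 - 0) - 28 ≡ 34. → (0, 34)
3P: (0, 34) + (21, 28). λ = (28 - 34)/(21 - 0) ≡ 35/21 mod 41. 21⁻¹ ≡ 2 (mod 41), so λ ≡ 29.
  x = λ² - 0 - 21 = 841 - 21 ≡ 0; y = λ·(0 - 0) - 34 ≡ 7. → (0, 7)
4P: (0, 7) + (21, 28). λ = (28 - 7)/(21 - 0) ≡ 21/21 mod 41. 21⁻¹ ≡ 2 (mod 41), so λ ≡ 1.
  x = λ² - 0 - 21 = 1 - 21 ≡ 21; y = λ·(0 - 21) - 7 ≡ 13. → (21, 13)
5P: (21, 13) + (21, 28): same x and y₁ ≡ -y₂, so the sum is O.
5P = O, so the order is 5.

5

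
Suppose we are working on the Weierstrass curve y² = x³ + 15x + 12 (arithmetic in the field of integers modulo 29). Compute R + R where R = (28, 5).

tangent at (28, 5): λ = (3·28² + 15)/(2·5) ≡ 18/10. 10⁻¹ ≡ 3 (mod 29), so λ ≡ 18·3 ≡ 25.
  x = λ² - 28 - 28 = 625 - 56 ≡ 18; y = λ·(28 - 18) - 5 ≡ 13. → (18, 13)

(18, 13)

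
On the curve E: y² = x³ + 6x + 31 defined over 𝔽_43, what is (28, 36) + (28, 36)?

tangent at (28, 36): λ = (3·28² + 6)/(2·36) ≡ 36/29. 29⁻¹ ≡ 3 (mod 43) since 29·3 = 87 ≡ 1, so λ ≡ 36·3 ≡ 22.
  x = λ² - 28 - 28 = 484 - 56 ≡ 41; y = λ·(28 - 41) - 36 ≡ 22. → (41, 22)

(41, 22)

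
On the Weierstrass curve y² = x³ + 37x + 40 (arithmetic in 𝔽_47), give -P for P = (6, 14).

(6, 33)

-(6, 14) = (6, -14 mod 47) = (6, 33).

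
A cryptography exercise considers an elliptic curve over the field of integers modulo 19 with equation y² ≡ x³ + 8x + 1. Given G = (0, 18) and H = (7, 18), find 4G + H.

First 4G:
Double-and-add on 4 = (100)₂. Start with G = (0, 18) for the leading 1-bit.
double: tangent at (0, 18): λ = (3·0² + 8)/(2·18) ≡ 8/17. 17⁻¹ ≡ 9 (mod 19), so λ ≡ 8·9 ≡ 15.
  x = λ² - 0 - 0 = 225 - 0 ≡ 16; y = λ·(0 - 16) - 18 ≡ 8. → (16, 8)
double: tangent at (16, 8): λ = (3·16² + 8)/(2·8) ≡ 16/16. 16⁻¹ ≡ 6 (mod 19), so λ ≡ 16·6 ≡ 1.
  x = λ² - 16 - 16 = 1 - 32 ≡ 7; y = λ·(16 - 7) - 8 ≡ 1. → (7, 1)
4G = (7, 1).
Finally 4G + H:
(7, 1) + (7, 18): same x and y₁ ≡ -y₂, so the sum is ∞.

O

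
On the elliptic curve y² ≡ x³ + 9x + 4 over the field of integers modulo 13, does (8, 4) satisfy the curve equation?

yes

y² = 4² ≡ 3; x³ + 9x + 4 = 588 ≡ 3 (mod 13). 3 = 3.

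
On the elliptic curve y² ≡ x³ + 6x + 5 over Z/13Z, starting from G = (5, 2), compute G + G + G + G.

(10, 5)

Double-and-add on 4 = (100)₂. Start with G = (5, 2) for the leading 1-bit.
double: tangent at (5, 2): λ = (3·5² + 6)/(2·2) ≡ 3/4. 4⁻¹ ≡ 10 (mod 13), so λ ≡ 3·10 ≡ 4.
  x = λ² - 5 - 5 = 16 - 10 ≡ 6; y = λ·(5 - 6) - 2 ≡ 7. → (6, 7)
double: tangent at (6, 7): λ = (3·6² + 6)/(2·7) ≡ 10/1. 1⁻¹ ≡ 1 (mod 13), so λ ≡ 10·1 ≡ 10.
  x = λ² - 6 - 6 = 100 - 12 ≡ 10; y = λ·(6 - 10) - 7 ≡ 5. → (10, 5)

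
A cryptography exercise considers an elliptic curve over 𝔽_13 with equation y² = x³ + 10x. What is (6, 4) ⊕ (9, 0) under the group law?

(7, 6)

(6, 4) + (9, 0). λ = (0 - 4)/(9 - 6) ≡ 9/3 mod 13. 3⁻¹ ≡ 9 (mod 13), so λ ≡ 3.
  x = λ² - 6 - 9 = 9 - 15 ≡ 7; y = λ·(6 - 7) - 4 ≡ 6. → (7, 6)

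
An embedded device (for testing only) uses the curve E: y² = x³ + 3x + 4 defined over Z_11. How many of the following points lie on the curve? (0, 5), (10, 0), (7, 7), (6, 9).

2

(0, 5): 5² ≡ 3, rhs ≡ 4 → off.
(10, 0): 0² ≡ 0, rhs ≡ 0 → on.
(7, 7): 7² ≡ 5, rhs ≡ 5 → on.
(6, 9): 9² ≡ 4, rhs ≡ 7 → off.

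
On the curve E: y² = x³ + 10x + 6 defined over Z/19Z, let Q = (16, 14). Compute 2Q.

(10, 17)

tangent at (16, 14): λ = (3·16² + 10)/(2·14) ≡ 18/9. 9⁻¹ ≡ 17 (mod 19) since 9·17 = 153 ≡ 1, so λ ≡ 18·17 ≡ 2.
  x = λ² - 16 - 16 = 4 - 32 ≡ 10; y = λ·(16 - 10) - 14 ≡ 17. → (10, 17)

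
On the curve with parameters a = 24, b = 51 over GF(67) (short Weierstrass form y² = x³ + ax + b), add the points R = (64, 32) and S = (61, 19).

(65, 53)

(64, 32) + (61, 19). λ = (19 - 32)/(61 - 64) ≡ 54/64 mod 67. 64⁻¹ ≡ 22 (mod 67), so λ ≡ 49.
  x = λ² - 64 - 61 = 2401 - 125 ≡ 65; y = λ·(64 - 65) - 32 ≡ 53. → (65, 53)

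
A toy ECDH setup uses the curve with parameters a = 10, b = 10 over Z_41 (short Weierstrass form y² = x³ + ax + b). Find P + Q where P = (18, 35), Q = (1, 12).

(18, 35) + (1, 12). λ = (12 - 35)/(1 - 18) ≡ 18/24 mod 41. 24⁻¹ ≡ 12 (mod 41) since 24·12 = 288 ≡ 1, so λ ≡ 11.
  x = λ² - 18 - 1 = 121 - 19 ≡ 20; y = λ·(18 - 20) - 35 ≡ 25. → (20, 25)

(20, 25)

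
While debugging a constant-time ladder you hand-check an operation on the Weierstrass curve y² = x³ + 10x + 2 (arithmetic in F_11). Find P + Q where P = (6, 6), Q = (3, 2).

(6, 6) + (3, 2). λ = (2 - 6)/(3 - 6) ≡ 7/8 mod 11. 8⁻¹ ≡ 7 (mod 11), so λ ≡ 5.
  x = λ² - 6 - 3 = 25 - 9 ≡ 5; y = λ·(6 - 5) - 6 ≡ 10. → (5, 10)

(5, 10)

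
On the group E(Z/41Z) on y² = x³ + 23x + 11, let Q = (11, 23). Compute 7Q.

(6, 23)

Double-and-add on 7 = (111)₂. Start with Q = (11, 23) for the leading 1-bit.
double: tangent at (11, 23): λ = (3·11² + 23)/(2·23) ≡ 17/5. 5⁻¹ ≡ 33 (mod 41), so λ ≡ 17·33 ≡ 28.
  x = λ² - 11 - 11 = 784 - 22 ≡ 24; y = λ·(11 - 24) - 23 ≡ 23. → (24, 23)
add Q: (24, 23) + (11, 23). λ = (23 - 23)/(11 - 24) ≡ 0/28 mod 41. 28⁻¹ ≡ 22 (mod 41), so λ ≡ 0.
  x = λ² - 24 - 11 = 0 - 35 ≡ 6; y = λ·(24 - 6) - 23 ≡ 18. → (6, 18)
double: tangent at (6, 18): λ = (3·6² + 23)/(2·18) ≡ 8/36. 36⁻¹ ≡ 8 (mod 41) since 36·8 = 288 ≡ 1, so λ ≡ 8·8 ≡ 23.
  x = λ² - 6 - 6 = 529 - 12 ≡ 25; y = λ·(6 - 25) - 18 ≡ 37. → (25, 37)
add Q: (25, 37) + (11, 23). λ = (23 - 37)/(11 - 25) ≡ 27/27 mod 41. 27⁻¹ ≡ 38 (mod 41), so λ ≡ 1.
  x = λ² - 25 - 11 = 1 - 36 ≡ 6; y = λ·(25 - 6) - 37 ≡ 23. → (6, 23)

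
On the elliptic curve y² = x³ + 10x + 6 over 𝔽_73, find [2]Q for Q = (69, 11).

(24, 28)

tangent at (69, 11): λ = (3·69² + 10)/(2·11) ≡ 58/22. 22⁻¹ ≡ 10 (mod 73), so λ ≡ 58·10 ≡ 69.
  x = λ² - 69 - 69 = 4761 - 138 ≡ 24; y = λ·(69 - 24) - 11 ≡ 28. → (24, 28)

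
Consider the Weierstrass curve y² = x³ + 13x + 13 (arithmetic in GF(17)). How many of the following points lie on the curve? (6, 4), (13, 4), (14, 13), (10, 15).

2

(6, 4): 4² ≡ 16, rhs ≡ 1 → off.
(13, 4): 4² ≡ 16, rhs ≡ 16 → on.
(14, 13): 13² ≡ 16, rhs ≡ 15 → off.
(10, 15): 15² ≡ 4, rhs ≡ 4 → on.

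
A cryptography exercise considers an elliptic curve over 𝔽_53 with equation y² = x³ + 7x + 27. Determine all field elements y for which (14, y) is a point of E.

x³ + 7x + 27 = 2869 ≡ 7 (mod 53).
Square roots of 7 mod 53: 22 and 31 (since 22² = 484 ≡ 7).

22, 31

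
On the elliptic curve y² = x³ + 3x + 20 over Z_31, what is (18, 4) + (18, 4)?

(0, 12)

tangent at (18, 4): λ = (3·18² + 3)/(2·4) ≡ 14/8. 8⁻¹ ≡ 4 (mod 31) since 8·4 = 32 ≡ 1, so λ ≡ 14·4 ≡ 25.
  x = λ² - 18 - 18 = 625 - 36 ≡ 0; y = λ·(18 - 0) - 4 ≡ 12. → (0, 12)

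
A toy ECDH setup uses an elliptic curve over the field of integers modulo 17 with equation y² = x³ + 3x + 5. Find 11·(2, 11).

(15, 5)

Write Q = (2, 11).
Double-and-add on 11 = (1011)₂. Start with Q = (2, 11) for the leading 1-bit.
double: tangent at (2, 11): λ = (3·2² + 3)/(2·11) ≡ 15/5. 5⁻¹ ≡ 7 (mod 17), so λ ≡ 15·7 ≡ 3.
  x = λ² - 2 - 2 = 9 - 4 ≡ 5; y = λ·(2 - 5) - 11 ≡ 14. → (5, 14)
double: tangent at (5, 14): λ = (3·5² + 3)/(2·14) ≡ 10/11. 11⁻¹ ≡ 14 (mod 17), so λ ≡ 10·14 ≡ 4.
  x = λ² - 5 - 5 = 16 - 10 ≡ 6; y = λ·(5 - 6) - 14 ≡ 16. → (6, 16)
add Q: (6, 16) + (2, 11). λ = (11 - 16)/(2 - 6) ≡ 12/13 mod 17. 13⁻¹ ≡ 4 (mod 17) since 13·4 = 52 ≡ 1, so λ ≡ 14.
  x = λ² - 6 - 2 = 196 - 8 ≡ 1; y = λ·(6 - 1) - 16 ≡ 3. → (1, 3)
double: tangent at (1, 3): λ = (3·1² + 3)/(2·3) ≡ 6/6. 6⁻¹ ≡ 3 (mod 17), so λ ≡ 6·3 ≡ 1.
  x = λ² - 1 - 1 = 1 - 2 ≡ 16; y = λ·(1 - 16) - 3 ≡ 16. → (16, 16)
add Q: (16, 16) + (2, 11). λ = (11 - 16)/(2 - 16) ≡ 12/3 mod 17. 3⁻¹ ≡ 6 (mod 17) since 3·6 = 18 ≡ 1, so λ ≡ 4.
  x = λ² - 16 - 2 = 16 - 18 ≡ 15; y = λ·(16 - 15) - 16 ≡ 5. → (15, 5)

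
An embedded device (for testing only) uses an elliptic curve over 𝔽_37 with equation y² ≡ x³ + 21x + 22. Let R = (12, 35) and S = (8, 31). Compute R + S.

(12, 35) + (8, 31). λ = (31 - 35)/(8 - 12) ≡ 33/33 mod 37. 33⁻¹ ≡ 9 (mod 37), so λ ≡ 1.
  x = λ² - 12 - 8 = 1 - 20 ≡ 18; y = λ·(12 - 18) - 35 ≡ 33. → (18, 33)

(18, 33)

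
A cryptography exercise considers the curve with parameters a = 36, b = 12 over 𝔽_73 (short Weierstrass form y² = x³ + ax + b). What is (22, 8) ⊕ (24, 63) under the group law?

(22, 8) + (24, 63). λ = (63 - 8)/(24 - 22) ≡ 55/2 mod 73. 2⁻¹ ≡ 37 (mod 73), so λ ≡ 64.
  x = λ² - 22 - 24 = 4096 - 46 ≡ 35; y = λ·(22 - 35) - 8 ≡ 36. → (35, 36)

(35, 36)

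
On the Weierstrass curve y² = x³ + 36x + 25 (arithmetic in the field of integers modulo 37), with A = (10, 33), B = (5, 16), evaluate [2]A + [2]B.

First 2A:
Repeated addition: build up to 2A.
2A: tangent at (10, 33): λ = (3·10² + 36)/(2·33) ≡ 3/29. 29⁻¹ ≡ 23 (mod 37), so λ ≡ 3·23 ≡ 32.
  x = λ² - 10 - 10 = 1024 - 20 ≡ 5; y = λ·(10 - 5) - 33 ≡ 16. → (5, 16)
2A = (5, 16).
Next 2B:
Repeated addition: build up to 2B.
2B: tangent at (5, 16): λ = (3·5² + 36)/(2·16) ≡ 0/32. 32⁻¹ ≡ 22 (mod 37), so λ ≡ 0·22 ≡ 0.
  x = λ² - 5 - 5 = 0 - 10 ≡ 27; y = λ·(5 - 27) - 16 ≡ 21. → (27, 21)
2B = (27, 21).
Finally 2A + 2B:
(5, 16) + (27, 21). λ = (21 - 16)/(27 - 5) ≡ 5/22 mod 37. 22⁻¹ ≡ 32 (mod 37), so λ ≡ 12.
  x = λ² - 5 - 27 = 144 - 32 ≡ 1; y = λ·(5 - 1) - 16 ≡ 32. → (1, 32)

(1, 32)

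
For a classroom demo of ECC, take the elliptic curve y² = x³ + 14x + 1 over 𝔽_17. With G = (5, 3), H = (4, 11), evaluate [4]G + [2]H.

First 4G:
Repeated addition: build up to 4G.
2G: tangent at (5, 3): λ = (3·5² + 14)/(2·3) ≡ 4/6. 6⁻¹ ≡ 3 (mod 17), so λ ≡ 4·3 ≡ 12.
  x = λ² - 5 - 5 = 144 - 10 ≡ 15; y = λ·(5 - 15) - 3 ≡ 13. → (15, 13)
3G: (15, 13) + (5, 3). λ = (3 - 13)/(5 - 15) ≡ 7/7 mod 17. 7⁻¹ ≡ 5 (mod 17), so λ ≡ 1.
  x = λ² - 15 - 5 = 1 - 20 ≡ 15; y = λ·(15 - 15) - 13 ≡ 4. → (15, 4)
4G: (15, 4) + (5, 3). λ = (3 - 4)/(5 - 15) ≡ 16/7 mod 17. 7⁻¹ ≡ 5 (mod 17) since 7·5 = 35 ≡ 1, so λ ≡ 12.
  x = λ² - 15 - 5 = 144 - 20 ≡ 5; y = λ·(15 - 5) - 4 ≡ 14. → (5, 14)
4G = (5, 14).
Next 2H:
Repeated addition: build up to 2H.
2H: tangent at (4, 11): λ = (3·4² + 14)/(2·11) ≡ 11/5. 5⁻¹ ≡ 7 (mod 17), so λ ≡ 11·7 ≡ 9.
  x = λ² - 4 - 4 = 81 - 8 ≡ 5; y = λ·(4 - 5) - 11 ≡ 14. → (5, 14)
2H = (5, 14).
Finally 4G + 2H:
tangent at (5, 14): λ = (3·5² + 14)/(2·14) ≡ 4/11. 11⁻¹ ≡ 14 (mod 17) since 11·14 = 154 ≡ 1, so λ ≡ 4·14 ≡ 5.
  x = λ² - 5 - 5 = 25 - 10 ≡ 15; y = λ·(5 - 15) - 14 ≡ 4. → (15, 4)

(15, 4)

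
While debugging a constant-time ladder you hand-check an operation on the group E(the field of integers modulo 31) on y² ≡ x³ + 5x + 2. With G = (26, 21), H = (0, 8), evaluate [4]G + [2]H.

(6, 0)

First 4G:
Repeated addition: build up to 4G.
2G: tangent at (26, 21): λ = (3·26² + 5)/(2·21) ≡ 18/11. 11⁻¹ ≡ 17 (mod 31) since 11·17 = 187 ≡ 1, so λ ≡ 18·17 ≡ 27.
  x = λ² - 26 - 26 = 729 - 52 ≡ 26; y = λ·(26 - 26) - 21 ≡ 10. → (26, 10)
3G: (26, 10) + (26, 21): same x and y₁ ≡ -y₂, so the sum is the point at infinity.
4G: the point at infinity + (26, 21) = (26, 21) (identity).
4G = (26, 21).
Next 2H:
Repeated addition: build up to 2H.
2H: tangent at (0, 8): λ = (3·0² + 5)/(2·8) ≡ 5/16. 16⁻¹ ≡ 2 (mod 31), so λ ≡ 5·2 ≡ 10.
  x = λ² - 0 - 0 = 100 - 0 ≡ 7; y = λ·(0 - 7) - 8 ≡ 15. → (7, 15)
2H = (7, 15).
Finally 4G + 2H:
(26, 21) + (7, 15). λ = (15 - 21)/(7 - 26) ≡ 25/12 mod 31. 12⁻¹ ≡ 13 (mod 31), so λ ≡ 15.
  x = λ² - 26 - 7 = 225 - 33 ≡ 6; y = λ·(26 - 6) - 21 ≡ 0. → (6, 0)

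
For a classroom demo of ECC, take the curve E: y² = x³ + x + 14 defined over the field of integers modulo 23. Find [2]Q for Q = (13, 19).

(10, 9)

tangent at (13, 19): λ = (3·13² + 1)/(2·19) ≡ 2/15. 15⁻¹ ≡ 20 (mod 23), so λ ≡ 2·20 ≡ 17.
  x = λ² - 13 - 13 = 289 - 26 ≡ 10; y = λ·(13 - 10) - 19 ≡ 9. → (10, 9)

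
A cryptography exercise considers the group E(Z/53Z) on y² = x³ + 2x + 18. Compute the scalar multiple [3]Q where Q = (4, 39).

(17, 6)

Repeated addition: build up to 3Q.
2Q: tangent at (4, 39): λ = (3·4² + 2)/(2·39) ≡ 50/25. 25⁻¹ ≡ 17 (mod 53), so λ ≡ 50·17 ≡ 2.
  x = λ² - 4 - 4 = 4 - 8 ≡ 49; y = λ·(4 - 49) - 39 ≡ 30. → (49, 30)
3Q: (49, 30) + (4, 39). λ = (39 - 30)/(4 - 49) ≡ 9/8 mod 53. 8⁻¹ ≡ 20 (mod 53), so λ ≡ 21.
  x = λ² - 49 - 4 = 441 - 53 ≡ 17; y = λ·(49 - 17) - 30 ≡ 6. → (17, 6)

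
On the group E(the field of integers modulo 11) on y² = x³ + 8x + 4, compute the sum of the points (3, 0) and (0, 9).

(3, 0) + (0, 9). λ = (9 - 0)/(0 - 3) ≡ 9/8 mod 11. 8⁻¹ ≡ 7 (mod 11), so λ ≡ 8.
  x = λ² - 3 - 0 = 64 - 3 ≡ 6; y = λ·(3 - 6) - 0 ≡ 9. → (6, 9)

(6, 9)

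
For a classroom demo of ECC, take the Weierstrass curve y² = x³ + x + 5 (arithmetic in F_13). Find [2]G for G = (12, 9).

tangent at (12, 9): λ = (3·12² + 1)/(2·9) ≡ 4/5. 5⁻¹ ≡ 8 (mod 13), so λ ≡ 4·8 ≡ 6.
  x = λ² - 12 - 12 = 36 - 24 ≡ 12; y = λ·(12 - 12) - 9 ≡ 4. → (12, 4)

(12, 4)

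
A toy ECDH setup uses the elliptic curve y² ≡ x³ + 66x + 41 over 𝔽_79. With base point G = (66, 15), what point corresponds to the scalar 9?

(44, 53)

Double-and-add on 9 = (1001)₂. Start with G = (66, 15) for the leading 1-bit.
double: tangent at (66, 15): λ = (3·66² + 66)/(2·15) ≡ 20/30. 30⁻¹ ≡ 29 (mod 79) since 30·29 = 870 ≡ 1, so λ ≡ 20·29 ≡ 27.
  x = λ² - 66 - 66 = 729 - 132 ≡ 44; y = λ·(66 - 44) - 15 ≡ 26. → (44, 26)
double: tangent at (44, 26): λ = (3·44² + 66)/(2·26) ≡ 28/52. 52⁻¹ ≡ 38 (mod 79), so λ ≡ 28·38 ≡ 37.
  x = λ² - 44 - 44 = 1369 - 88 ≡ 17; y = λ·(44 - 17) - 26 ≡ 25. → (17, 25)
double: tangent at (17, 25): λ = (3·17² + 66)/(2·25) ≡ 64/50. 50⁻¹ ≡ 49 (mod 79) since 50·49 = 2450 ≡ 1, so λ ≡ 64·49 ≡ 55.
  x = λ² - 17 - 17 = 3025 - 34 ≡ 68; y = λ·(17 - 68) - 25 ≡ 14. → (68, 14)
add G: (68, 14) + (66, 15). λ = (15 - 14)/(66 - 68) ≡ 1/77 mod 79. 77⁻¹ ≡ 39 (mod 79), so λ ≡ 39.
  x = λ² - 68 - 66 = 1521 - 134 ≡ 44; y = λ·(68 - 44) - 14 ≡ 53. → (44, 53)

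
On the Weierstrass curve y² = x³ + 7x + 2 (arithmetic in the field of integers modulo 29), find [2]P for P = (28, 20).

tangent at (28, 20): λ = (3·28² + 7)/(2·20) ≡ 10/11. 11⁻¹ ≡ 8 (mod 29), so λ ≡ 10·8 ≡ 22.
  x = λ² - 28 - 28 = 484 - 56 ≡ 22; y = λ·(28 - 22) - 20 ≡ 25. → (22, 25)

(22, 25)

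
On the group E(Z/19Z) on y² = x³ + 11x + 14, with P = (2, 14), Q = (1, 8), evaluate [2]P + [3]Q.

First 2P:
Repeated addition: build up to 2P.
2P: tangent at (2, 14): λ = (3·2² + 11)/(2·14) ≡ 4/9. 9⁻¹ ≡ 17 (mod 19), so λ ≡ 4·17 ≡ 11.
  x = λ² - 2 - 2 = 121 - 4 ≡ 3; y = λ·(2 - 3) - 14 ≡ 13. → (3, 13)
2P = (3, 13).
Next 3Q:
Repeated addition: build up to 3Q.
2Q: tangent at (1, 8): λ = (3·1² + 11)/(2·8) ≡ 14/16. 16⁻¹ ≡ 6 (mod 19) since 16·6 = 96 ≡ 1, so λ ≡ 14·6 ≡ 8.
  x = λ² - 1 - 1 = 64 - 2 ≡ 5; y = λ·(1 - 5) - 8 ≡ 17. → (5, 17)
3Q: (5, 17) + (1, 8). λ = (8 - 17)/(1 - 5) ≡ 10/15 mod 19. 15⁻¹ ≡ 14 (mod 19), so λ ≡ 7.
  x = λ² - 5 - 1 = 49 - 6 ≡ 5; y = λ·(5 - 5) - 17 ≡ 2. → (5, 2)
3Q = (5, 2).
Finally 2P + 3Q:
(3, 13) + (5, 2). λ = (2 - 13)/(5 - 3) ≡ 8/2 mod 19. 2⁻¹ ≡ 10 (mod 19) since 2·10 = 20 ≡ 1, so λ ≡ 4.
  x = λ² - 3 - 5 = 16 - 8 ≡ 8; y = λ·(3 - 8) - 13 ≡ 5. → (8, 5)

(8, 5)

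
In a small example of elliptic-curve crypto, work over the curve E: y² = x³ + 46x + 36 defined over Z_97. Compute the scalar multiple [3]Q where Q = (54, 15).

Repeated addition: build up to 3Q.
2Q: tangent at (54, 15): λ = (3·54² + 46)/(2·15) ≡ 64/30. 30⁻¹ ≡ 55 (mod 97) since 30·55 = 1650 ≡ 1, so λ ≡ 64·55 ≡ 28.
  x = λ² - 54 - 54 = 784 - 108 ≡ 94; y = λ·(54 - 94) - 15 ≡ 29. → (94, 29)
3Q: (94, 29) + (54, 15). λ = (15 - 29)/(54 - 94) ≡ 83/57 mod 97. 57⁻¹ ≡ 80 (mod 97), so λ ≡ 44.
  x = λ² - 94 - 54 = 1936 - 148 ≡ 42; y = λ·(94 - 42) - 29 ≡ 28. → (42, 28)

(42, 28)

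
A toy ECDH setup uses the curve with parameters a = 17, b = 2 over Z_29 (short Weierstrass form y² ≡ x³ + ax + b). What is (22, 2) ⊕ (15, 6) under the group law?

(22, 2) + (15, 6). λ = (6 - 2)/(15 - 22) ≡ 4/22 mod 29. 22⁻¹ ≡ 4 (mod 29), so λ ≡ 16.
  x = λ² - 22 - 15 = 256 - 37 ≡ 16; y = λ·(22 - 16) - 2 ≡ 7. → (16, 7)

(16, 7)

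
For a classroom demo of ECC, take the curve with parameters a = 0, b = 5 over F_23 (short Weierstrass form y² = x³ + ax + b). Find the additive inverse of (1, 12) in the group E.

(1, 11)

-(1, 12) = (1, -12 mod 23) = (1, 11).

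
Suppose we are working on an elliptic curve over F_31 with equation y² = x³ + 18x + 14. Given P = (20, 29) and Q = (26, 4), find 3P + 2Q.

First 3P:
Repeated addition: build up to 3P.
2P: tangent at (20, 29): λ = (3·20² + 18)/(2·29) ≡ 9/27. 27⁻¹ ≡ 23 (mod 31), so λ ≡ 9·23 ≡ 21.
  x = λ² - 20 - 20 = 441 - 40 ≡ 29; y = λ·(20 - 29) - 29 ≡ 30. → (29, 30)
3P: (29, 30) + (20, 29). λ = (29 - 30)/(20 - 29) ≡ 30/22 mod 31. 22⁻¹ ≡ 24 (mod 31), so λ ≡ 7.
  x = λ² - 29 - 20 = 49 - 49 ≡ 0; y = λ·(29 - 0) - 30 ≡ 18. → (0, 18)
3P = (0, 18).
Next 2Q:
Repeated addition: build up to 2Q.
2Q: tangent at (26, 4): λ = (3·26² + 18)/(2·4) ≡ 0/8. 8⁻¹ ≡ 4 (mod 31), so λ ≡ 0·4 ≡ 0.
  x = λ² - 26 - 26 = 0 - 52 ≡ 10; y = λ·(26 - 10) - 4 ≡ 27. → (10, 27)
2Q = (10, 27).
Finally 3P + 2Q:
(0, 18) + (10, 27). λ = (27 - 18)/(10 - 0) ≡ 9/10 mod 31. 10⁻¹ ≡ 28 (mod 31), so λ ≡ 4.
  x = λ² - 0 - 10 = 16 - 10 ≡ 6; y = λ·(0 - 6) - 18 ≡ 20. → (6, 20)

(6, 20)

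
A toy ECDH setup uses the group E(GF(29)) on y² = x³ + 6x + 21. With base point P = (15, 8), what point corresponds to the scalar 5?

(19, 18)

Repeated addition: build up to 5P.
2P: tangent at (15, 8): λ = (3·15² + 6)/(2·8) ≡ 14/16. 16⁻¹ ≡ 20 (mod 29) since 16·20 = 320 ≡ 1, so λ ≡ 14·20 ≡ 19.
  x = λ² - 15 - 15 = 361 - 30 ≡ 12; y = λ·(15 - 12) - 8 ≡ 20. → (12, 20)
3P: (12, 20) + (15, 8). λ = (8 - 20)/(15 - 12) ≡ 17/3 mod 29. 3⁻¹ ≡ 10 (mod 29) since 3·10 = 30 ≡ 1, so λ ≡ 25.
  x = λ² - 12 - 15 = 625 - 27 ≡ 18; y = λ·(12 - 18) - 20 ≡ 4. → (18, 4)
4P: (18, 4) + (15, 8). λ = (8 - 4)/(15 - 18) ≡ 4/26 mod 29. 26⁻¹ ≡ 19 (mod 29), so λ ≡ 18.
  x = λ² - 18 - 15 = 324 - 33 ≡ 1; y = λ·(18 - 1) - 4 ≡ 12. → (1, 12)
5P: (1, 12) + (15, 8). λ = (8 - 12)/(15 - 1) ≡ 25/14 mod 29. 14⁻¹ ≡ 27 (mod 29), so λ ≡ 8.
  x = λ² - 1 - 15 = 64 - 16 ≡ 19; y = λ·(1 - 19) - 12 ≡ 18. → (19, 18)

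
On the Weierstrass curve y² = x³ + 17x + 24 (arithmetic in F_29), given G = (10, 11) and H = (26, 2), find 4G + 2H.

(11, 18)

First 4G:
Double-and-add on 4 = (100)₂. Start with G = (10, 11) for the leading 1-bit.
double: tangent at (10, 11): λ = (3·10² + 17)/(2·11) ≡ 27/22. 22⁻¹ ≡ 4 (mod 29) since 22·4 = 88 ≡ 1, so λ ≡ 27·4 ≡ 21.
  x = λ² - 10 - 10 = 441 - 20 ≡ 15; y = λ·(10 - 15) - 11 ≡ 0. → (15, 0)
double: (15, 0) + (15, 0): same x and y₁ ≡ -y₂, so the sum is ∞.
4G = ∞.
Next 2H:
Repeated addition: build up to 2H.
2H: tangent at (26, 2): λ = (3·26² + 17)/(2·2) ≡ 15/4. 4⁻¹ ≡ 22 (mod 29), so λ ≡ 15·22 ≡ 11.
  x = λ² - 26 - 26 = 121 - 52 ≡ 11; y = λ·(26 - 11) - 2 ≡ 18. → (11, 18)
2H = (11, 18).
Finally 4G + 2H:
∞ + (11, 18) = (11, 18) (identity).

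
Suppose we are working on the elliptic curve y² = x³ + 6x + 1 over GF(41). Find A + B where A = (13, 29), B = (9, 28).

(13, 29) + (9, 28). λ = (28 - 29)/(9 - 13) ≡ 40/37 mod 41. 37⁻¹ ≡ 10 (mod 41), so λ ≡ 31.
  x = λ² - 13 - 9 = 961 - 22 ≡ 37; y = λ·(13 - 37) - 29 ≡ 6. → (37, 6)

(37, 6)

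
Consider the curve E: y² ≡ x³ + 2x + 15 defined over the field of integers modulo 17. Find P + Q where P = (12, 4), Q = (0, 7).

(12, 4) + (0, 7). λ = (7 - 4)/(0 - 12) ≡ 3/5 mod 17. 5⁻¹ ≡ 7 (mod 17), so λ ≡ 4.
  x = λ² - 12 - 0 = 16 - 12 ≡ 4; y = λ·(12 - 4) - 4 ≡ 11. → (4, 11)

(4, 11)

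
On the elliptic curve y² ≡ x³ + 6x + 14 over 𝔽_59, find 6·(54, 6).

Write P = (54, 6).
Repeated addition: build up to 6P.
2P: tangent at (54, 6): λ = (3·54² + 6)/(2·6) ≡ 22/12. 12⁻¹ ≡ 5 (mod 59), so λ ≡ 22·5 ≡ 51.
  x = λ² - 54 - 54 = 2601 - 108 ≡ 15; y = λ·(54 - 15) - 6 ≡ 36. → (15, 36)
3P: (15, 36) + (54, 6). λ = (6 - 36)/(54 - 15) ≡ 29/39 mod 59. 39⁻¹ ≡ 56 (mod 59) since 39·56 = 2184 ≡ 1, so λ ≡ 31.
  x = λ² - 15 - 54 = 961 - 69 ≡ 7; y = λ·(15 - 7) - 36 ≡ 35. → (7, 35)
4P: (7, 35) + (54, 6). λ = (6 - 35)/(54 - 7) ≡ 30/47 mod 59. 47⁻¹ ≡ 54 (mod 59) since 47·54 = 2538 ≡ 1, so λ ≡ 27.
  x = λ² - 7 - 54 = 729 - 61 ≡ 19; y = λ·(7 - 19) - 35 ≡ 54. → (19, 54)
5P: (19, 54) + (54, 6). λ = (6 - 54)/(54 - 19) ≡ 11/35 mod 59. 35⁻¹ ≡ 27 (mod 59) since 35·27 = 945 ≡ 1, so λ ≡ 2.
  x = λ² - 19 - 54 = 4 - 73 ≡ 49; y = λ·(19 - 49) - 54 ≡ 4. → (49, 4)
6P: (49, 4) + (54, 6). λ = (6 - 4)/(54 - 49) ≡ 2/5 mod 59. 5⁻¹ ≡ 12 (mod 59) since 5·12 = 60 ≡ 1, so λ ≡ 24.
  x = λ² - 49 - 54 = 576 - 103 ≡ 1; y = λ·(49 - 1) - 4 ≡ 27. → (1, 27)

(1, 27)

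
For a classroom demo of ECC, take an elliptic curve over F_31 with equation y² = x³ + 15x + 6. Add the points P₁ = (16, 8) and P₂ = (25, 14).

(18, 1)

(16, 8) + (25, 14). λ = (14 - 8)/(25 - 16) ≡ 6/9 mod 31. 9⁻¹ ≡ 7 (mod 31) since 9·7 = 63 ≡ 1, so λ ≡ 11.
  x = λ² - 16 - 25 = 121 - 41 ≡ 18; y = λ·(16 - 18) - 8 ≡ 1. → (18, 1)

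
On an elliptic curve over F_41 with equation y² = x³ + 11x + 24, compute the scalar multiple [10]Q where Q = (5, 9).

(36, 7)

Double-and-add on 10 = (1010)₂. Start with Q = (5, 9) for the leading 1-bit.
double: tangent at (5, 9): λ = (3·5² + 11)/(2·9) ≡ 4/18. 18⁻¹ ≡ 16 (mod 41) since 18·16 = 288 ≡ 1, so λ ≡ 4·16 ≡ 23.
  x = λ² - 5 - 5 = 529 - 10 ≡ 27; y = λ·(5 - 27) - 9 ≡ 18. → (27, 18)
double: tangent at (27, 18): λ = (3·27² + 11)/(2·18) ≡ 25/36. 36⁻¹ ≡ 8 (mod 41), so λ ≡ 25·8 ≡ 36.
  x = λ² - 27 - 27 = 1296 - 54 ≡ 12; y = λ·(27 - 12) - 18 ≡ 30. → (12, 30)
add Q: (12, 30) + (5, 9). λ = (9 - 30)/(5 - 12) ≡ 20/34 mod 41. 34⁻¹ ≡ 35 (mod 41), so λ ≡ 3.
  x = λ² - 12 - 5 = 9 - 17 ≡ 33; y = λ·(12 - 33) - 30 ≡ 30. → (33, 30)
double: tangent at (33, 30): λ = (3·33² + 11)/(2·30) ≡ 39/19. 19⁻¹ ≡ 13 (mod 41) since 19·13 = 247 ≡ 1, so λ ≡ 39·13 ≡ 15.
  x = λ² - 33 - 33 = 225 - 66 ≡ 36; y = λ·(33 - 36) - 30 ≡ 7. → (36, 7)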